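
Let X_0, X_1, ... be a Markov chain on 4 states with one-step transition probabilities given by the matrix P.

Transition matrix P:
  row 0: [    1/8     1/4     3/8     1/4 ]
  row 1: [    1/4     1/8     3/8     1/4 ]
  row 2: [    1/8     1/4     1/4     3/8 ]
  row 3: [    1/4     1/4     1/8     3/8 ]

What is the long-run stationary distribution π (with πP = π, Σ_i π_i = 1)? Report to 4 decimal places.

Balance equations π_j = Σ_i π_i·P[i][j]:
  π_0 = 1/8·π_0 + 1/4·π_1 + 1/8·π_2 + 1/4·π_3
  π_1 = 1/4·π_0 + 1/8·π_1 + 1/4·π_2 + 1/4·π_3
  π_2 = 3/8·π_0 + 3/8·π_1 + 1/4·π_2 + 1/8·π_3
  normalize: π_0 + π_1 + π_2 + π_3 = 1
Solving the linear system gives exactly π = [113/585, 2/9, 17/65, 21/65].

π = [0.1932, 0.2222, 0.2615, 0.3231]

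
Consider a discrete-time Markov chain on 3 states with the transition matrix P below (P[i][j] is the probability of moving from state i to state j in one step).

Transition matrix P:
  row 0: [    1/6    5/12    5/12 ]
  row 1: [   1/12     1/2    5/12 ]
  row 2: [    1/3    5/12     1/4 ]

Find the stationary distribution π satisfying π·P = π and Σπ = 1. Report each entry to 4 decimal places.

π = [0.1883, 0.4545, 0.3571]

Balance equations π_j = Σ_i π_i·P[i][j]:
  π_0 = 1/6·π_0 + 1/12·π_1 + 1/3·π_2
  π_1 = 5/12·π_0 + 1/2·π_1 + 5/12·π_2
  normalize: π_0 + π_1 + π_2 = 1
Solving the linear system gives exactly π = [29/154, 5/11, 5/14].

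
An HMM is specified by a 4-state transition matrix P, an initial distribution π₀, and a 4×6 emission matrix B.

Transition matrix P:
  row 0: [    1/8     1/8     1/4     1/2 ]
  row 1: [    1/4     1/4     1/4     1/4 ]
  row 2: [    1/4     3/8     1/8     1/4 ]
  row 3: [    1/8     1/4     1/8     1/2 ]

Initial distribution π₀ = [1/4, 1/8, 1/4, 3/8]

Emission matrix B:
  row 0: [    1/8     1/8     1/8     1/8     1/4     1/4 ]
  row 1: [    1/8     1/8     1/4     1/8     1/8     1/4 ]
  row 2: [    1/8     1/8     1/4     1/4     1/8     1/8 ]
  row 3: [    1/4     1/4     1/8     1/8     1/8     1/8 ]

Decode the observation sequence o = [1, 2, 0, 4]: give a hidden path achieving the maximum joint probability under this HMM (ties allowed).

path = [3, 3, 3, 3]

t=0: δ = [3.125e-02, 1.562e-02, 3.125e-02, 9.375e-02]  (obs o_0=1)
t=1: δ = [1.465e-03, 5.859e-03, 2.930e-03, 5.859e-03]  ψ = [3, 3, 3, 3]  (obs o_1=2)
t=2: δ = [1.831e-04, 1.831e-04, 1.831e-04, 7.324e-04]  ψ = [1, 1, 1, 3]  (obs o_2=0)
t=3: δ = [2.289e-05, 2.289e-05, 1.144e-05, 4.578e-05]  ψ = [3, 3, 3, 3]  (obs o_3=4)
backtrack: best end state = 3; path = [3, 3, 3, 3]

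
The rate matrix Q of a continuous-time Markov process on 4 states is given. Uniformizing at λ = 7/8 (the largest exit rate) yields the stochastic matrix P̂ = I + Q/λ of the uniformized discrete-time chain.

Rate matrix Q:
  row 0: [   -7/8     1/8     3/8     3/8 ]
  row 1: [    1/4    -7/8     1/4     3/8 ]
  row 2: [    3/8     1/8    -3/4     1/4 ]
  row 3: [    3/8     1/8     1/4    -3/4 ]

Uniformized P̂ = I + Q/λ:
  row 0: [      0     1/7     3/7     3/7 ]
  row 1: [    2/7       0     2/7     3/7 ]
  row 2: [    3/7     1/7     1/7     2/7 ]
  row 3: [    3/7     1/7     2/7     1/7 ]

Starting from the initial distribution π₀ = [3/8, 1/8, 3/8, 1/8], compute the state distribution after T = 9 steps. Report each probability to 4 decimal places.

t=0: π = [0.3750, 0.1250, 0.3750, 0.1250]
t=1: π = [0.2500, 0.1250, 0.2857, 0.3393]
t=2: π = [0.3036, 0.1250, 0.2806, 0.2908]
t=3: π = [0.2806, 0.1250, 0.2890, 0.3054]
t=4: π = [0.2905, 0.1250, 0.2845, 0.3000]
t=5: π = [0.2862, 0.1250, 0.2866, 0.3022]
t=6: π = [0.2880, 0.1250, 0.2857, 0.3013]
t=7: π = [0.2873, 0.1250, 0.2861, 0.3017]
t=8: π = [0.2876, 0.1250, 0.2859, 0.3015]
t=9: π = [0.2875, 0.1250, 0.2860, 0.3016]

π = [0.2875, 0.1250, 0.2860, 0.3016]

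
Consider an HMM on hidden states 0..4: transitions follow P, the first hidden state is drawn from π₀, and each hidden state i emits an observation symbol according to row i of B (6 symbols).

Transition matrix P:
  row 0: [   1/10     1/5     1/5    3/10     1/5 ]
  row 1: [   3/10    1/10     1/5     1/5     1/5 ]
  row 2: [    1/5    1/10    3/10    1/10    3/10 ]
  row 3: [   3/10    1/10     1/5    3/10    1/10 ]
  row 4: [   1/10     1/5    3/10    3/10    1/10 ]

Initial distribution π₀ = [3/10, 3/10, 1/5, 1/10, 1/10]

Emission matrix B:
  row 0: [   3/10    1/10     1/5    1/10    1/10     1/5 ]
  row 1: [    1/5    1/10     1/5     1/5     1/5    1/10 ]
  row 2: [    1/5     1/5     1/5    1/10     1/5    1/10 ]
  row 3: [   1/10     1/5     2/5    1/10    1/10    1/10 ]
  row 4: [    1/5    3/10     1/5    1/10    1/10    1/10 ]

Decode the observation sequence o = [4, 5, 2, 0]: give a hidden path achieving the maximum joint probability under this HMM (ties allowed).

path = [1, 0, 3, 0]

t=0: δ = [3.000e-02, 6.000e-02, 4.000e-02, 1.000e-02, 1.000e-02]  (obs o_0=4)
t=1: δ = [3.600e-03, 6.000e-04, 1.200e-03, 1.200e-03, 1.200e-03]  ψ = [1, 0, 1, 1, 1]  (obs o_1=5)
t=2: δ = [7.200e-05, 1.440e-04, 1.440e-04, 4.320e-04, 1.440e-04]  ψ = [0, 0, 0, 0, 0]  (obs o_2=2)
t=3: δ = [3.888e-05, 8.640e-06, 1.728e-05, 1.296e-05, 8.640e-06]  ψ = [3, 3, 3, 3, 2]  (obs o_3=0)
backtrack: best end state = 0; path = [1, 0, 3, 0]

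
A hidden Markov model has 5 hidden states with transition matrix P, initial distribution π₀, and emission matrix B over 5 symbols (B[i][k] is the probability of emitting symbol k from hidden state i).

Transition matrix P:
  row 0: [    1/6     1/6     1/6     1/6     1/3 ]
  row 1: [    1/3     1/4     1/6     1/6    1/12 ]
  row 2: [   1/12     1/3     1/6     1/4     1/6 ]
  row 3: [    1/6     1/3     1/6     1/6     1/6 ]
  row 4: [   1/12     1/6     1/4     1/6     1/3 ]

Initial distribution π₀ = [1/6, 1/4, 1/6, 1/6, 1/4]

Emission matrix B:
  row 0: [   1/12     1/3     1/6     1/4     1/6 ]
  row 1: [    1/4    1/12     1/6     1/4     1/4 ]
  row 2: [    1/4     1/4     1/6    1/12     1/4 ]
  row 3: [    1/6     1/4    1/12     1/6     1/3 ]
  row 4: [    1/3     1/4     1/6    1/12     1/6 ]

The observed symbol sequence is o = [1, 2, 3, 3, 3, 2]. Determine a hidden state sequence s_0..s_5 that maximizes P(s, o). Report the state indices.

t=0: δ = [5.556e-02, 2.083e-02, 4.167e-02, 4.167e-02, 6.250e-02]  (obs o_0=1)
t=1: δ = [1.543e-03, 2.315e-03, 2.604e-03, 8.681e-04, 3.472e-03]  ψ = [0, 2, 4, 2, 4]  (obs o_1=2)
t=2: δ = [1.929e-04, 2.170e-04, 7.234e-05, 1.085e-04, 9.645e-05]  ψ = [1, 2, 4, 2, 4]  (obs o_2=3)
t=3: δ = [1.808e-05, 1.356e-05, 3.014e-06, 6.028e-06, 5.358e-06]  ψ = [1, 1, 1, 1, 0]  (obs o_3=3)
t=4: δ = [1.130e-06, 8.477e-07, 2.512e-07, 5.023e-07, 5.023e-07]  ψ = [1, 1, 0, 0, 0]  (obs o_4=3)
t=5: δ = [4.710e-08, 3.532e-08, 3.140e-08, 1.570e-08, 6.279e-08]  ψ = [1, 1, 0, 0, 0]  (obs o_5=2)
backtrack: best end state = 4; path = [4, 2, 1, 1, 0, 4]

path = [4, 2, 1, 1, 0, 4]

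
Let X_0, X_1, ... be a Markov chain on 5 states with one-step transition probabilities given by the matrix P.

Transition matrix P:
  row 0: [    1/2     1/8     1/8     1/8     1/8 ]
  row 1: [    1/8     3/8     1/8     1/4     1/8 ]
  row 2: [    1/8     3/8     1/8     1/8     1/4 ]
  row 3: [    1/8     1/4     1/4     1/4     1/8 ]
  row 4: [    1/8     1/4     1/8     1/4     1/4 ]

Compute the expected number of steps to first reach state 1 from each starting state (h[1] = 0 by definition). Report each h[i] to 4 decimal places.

First-step conditioning: h[1] = 0; for i ≠ 1, h[i] = 1 + Σ_k P[i][k]·h[k].
  h[0] = 1 + 1/2·h[0] + 1/8·h[2] + 1/8·h[3] + 1/8·h[4]
  h[2] = 1 + 1/8·h[0] + 1/8·h[2] + 1/8·h[3] + 1/4·h[4]
  h[3] = 1 + 1/8·h[0] + 1/4·h[2] + 1/4·h[3] + 1/8·h[4]
  h[4] = 1 + 1/8·h[0] + 1/8·h[2] + 1/4·h[3] + 1/4·h[4]
Solving the 4×4 linear system over states ≠ 1 gives exactly h = [1564/317, 0, 1140/317, 1280/317, 1300/317] (h[1] = 0 is the target).

h = [4.9338, 0.0000, 3.5962, 4.0379, 4.1009]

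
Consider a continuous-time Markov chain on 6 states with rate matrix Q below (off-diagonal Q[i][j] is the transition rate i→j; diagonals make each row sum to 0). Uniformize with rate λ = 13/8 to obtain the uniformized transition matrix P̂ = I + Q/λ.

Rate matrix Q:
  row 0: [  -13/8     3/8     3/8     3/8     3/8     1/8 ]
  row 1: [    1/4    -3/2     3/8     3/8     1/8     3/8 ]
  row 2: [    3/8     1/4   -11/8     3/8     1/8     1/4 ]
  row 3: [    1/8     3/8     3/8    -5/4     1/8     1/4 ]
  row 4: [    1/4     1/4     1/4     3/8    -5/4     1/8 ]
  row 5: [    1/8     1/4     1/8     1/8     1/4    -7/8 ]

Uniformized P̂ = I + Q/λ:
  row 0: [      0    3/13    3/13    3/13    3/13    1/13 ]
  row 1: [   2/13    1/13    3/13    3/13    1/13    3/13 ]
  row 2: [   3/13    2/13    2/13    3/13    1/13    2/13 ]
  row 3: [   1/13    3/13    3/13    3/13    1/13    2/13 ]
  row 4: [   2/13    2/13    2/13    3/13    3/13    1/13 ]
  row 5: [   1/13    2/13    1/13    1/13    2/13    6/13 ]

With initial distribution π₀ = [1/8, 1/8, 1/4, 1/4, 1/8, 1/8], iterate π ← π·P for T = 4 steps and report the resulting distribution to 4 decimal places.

t=0: π = [0.1250, 0.1250, 0.2500, 0.2500, 0.1250, 0.1250]
t=1: π = [0.1250, 0.1731, 0.1827, 0.2115, 0.1250, 0.1827]
t=2: π = [0.1183, 0.1664, 0.1790, 0.2027, 0.1294, 0.2041]
t=3: π = [0.1181, 0.1657, 0.1756, 0.1994, 0.1307, 0.2104]
t=4: π = [0.1177, 0.1655, 0.1748, 0.1984, 0.1314, 0.2122]

π = [0.1177, 0.1655, 0.1748, 0.1984, 0.1314, 0.2122]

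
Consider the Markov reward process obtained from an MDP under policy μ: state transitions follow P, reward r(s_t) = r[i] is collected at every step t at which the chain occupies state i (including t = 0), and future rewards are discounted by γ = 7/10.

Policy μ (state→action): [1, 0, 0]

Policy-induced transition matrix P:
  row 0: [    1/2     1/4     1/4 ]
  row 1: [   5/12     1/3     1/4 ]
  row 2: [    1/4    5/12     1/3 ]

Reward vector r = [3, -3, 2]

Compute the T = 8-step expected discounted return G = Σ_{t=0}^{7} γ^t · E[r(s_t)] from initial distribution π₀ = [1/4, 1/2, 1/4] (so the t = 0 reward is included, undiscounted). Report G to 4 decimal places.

t=0: π = [0.2500, 0.5000, 0.2500], E[r] = -0.2500, γ^t·E[r] = -0.250000, running G = -0.250000
t=1: π = [0.3958, 0.3333, 0.2708], E[r] = 0.7292, γ^t·E[r] = 0.510417, running G = 0.260417
t=2: π = [0.4045, 0.3229, 0.2726], E[r] = 0.7899, γ^t·E[r] = 0.387066, running G = 0.647483
t=3: π = [0.4049, 0.3223, 0.2727], E[r] = 0.7933, γ^t·E[r] = 0.272088, running G = 0.919570
t=4: π = [0.4050, 0.3223, 0.2727], E[r] = 0.7934, γ^t·E[r] = 0.190493, running G = 1.110063
t=5: π = [0.4050, 0.3223, 0.2727], E[r] = 0.7934, γ^t·E[r] = 0.133345, running G = 1.243408
t=6: π = [0.4050, 0.3223, 0.2727], E[r] = 0.7934, γ^t·E[r] = 0.093341, running G = 1.336750
t=7: π = [0.4050, 0.3223, 0.2727], E[r] = 0.7934, γ^t·E[r] = 0.065339, running G = 1.402089

G = 1.4021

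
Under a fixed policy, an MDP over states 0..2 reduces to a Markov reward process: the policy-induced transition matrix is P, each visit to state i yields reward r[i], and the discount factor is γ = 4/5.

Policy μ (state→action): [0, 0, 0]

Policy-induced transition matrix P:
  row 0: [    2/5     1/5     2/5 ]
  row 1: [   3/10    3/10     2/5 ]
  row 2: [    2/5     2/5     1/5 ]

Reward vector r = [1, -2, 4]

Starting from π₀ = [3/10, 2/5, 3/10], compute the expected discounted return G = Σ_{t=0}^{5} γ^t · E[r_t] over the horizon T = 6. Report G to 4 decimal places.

t=0: π = [0.3000, 0.4000, 0.3000], E[r] = 0.7000, γ^t·E[r] = 0.700000, running G = 0.700000
t=1: π = [0.3600, 0.3000, 0.3400], E[r] = 1.1200, γ^t·E[r] = 0.896000, running G = 1.596000
t=2: π = [0.3700, 0.2980, 0.3320], E[r] = 1.1020, γ^t·E[r] = 0.705280, running G = 2.301280
t=3: π = [0.3702, 0.2962, 0.3336], E[r] = 1.1122, γ^t·E[r] = 0.569446, running G = 2.870726
t=4: π = [0.3704, 0.2963, 0.3333], E[r] = 1.1108, γ^t·E[r] = 0.454992, running G = 3.325718
t=5: π = [0.3704, 0.2963, 0.3333], E[r] = 1.1112, γ^t·E[r] = 0.364106, running G = 3.689824

G = 3.6898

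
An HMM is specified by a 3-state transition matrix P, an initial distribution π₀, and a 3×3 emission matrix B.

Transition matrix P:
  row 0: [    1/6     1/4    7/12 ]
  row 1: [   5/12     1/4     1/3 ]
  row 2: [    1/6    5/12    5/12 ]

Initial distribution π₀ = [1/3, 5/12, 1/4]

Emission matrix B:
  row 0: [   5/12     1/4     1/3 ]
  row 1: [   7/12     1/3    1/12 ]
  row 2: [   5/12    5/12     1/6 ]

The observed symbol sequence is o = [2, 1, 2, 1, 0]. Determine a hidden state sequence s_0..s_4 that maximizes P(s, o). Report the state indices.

path = [0, 2, 0, 2, 1]

t=0: δ = [1.111e-01, 3.472e-02, 4.167e-02]  (obs o_0=2)
t=1: δ = [4.630e-03, 9.259e-03, 2.701e-02]  ψ = [0, 0, 0]  (obs o_1=1)
t=2: δ = [1.500e-03, 9.377e-04, 1.875e-03]  ψ = [2, 2, 2]  (obs o_2=2)
t=3: δ = [9.768e-05, 2.605e-04, 3.647e-04]  ψ = [1, 2, 0]  (obs o_3=1)
t=4: δ = [4.522e-05, 8.863e-05, 6.331e-05]  ψ = [1, 2, 2]  (obs o_4=0)
backtrack: best end state = 1; path = [0, 2, 0, 2, 1]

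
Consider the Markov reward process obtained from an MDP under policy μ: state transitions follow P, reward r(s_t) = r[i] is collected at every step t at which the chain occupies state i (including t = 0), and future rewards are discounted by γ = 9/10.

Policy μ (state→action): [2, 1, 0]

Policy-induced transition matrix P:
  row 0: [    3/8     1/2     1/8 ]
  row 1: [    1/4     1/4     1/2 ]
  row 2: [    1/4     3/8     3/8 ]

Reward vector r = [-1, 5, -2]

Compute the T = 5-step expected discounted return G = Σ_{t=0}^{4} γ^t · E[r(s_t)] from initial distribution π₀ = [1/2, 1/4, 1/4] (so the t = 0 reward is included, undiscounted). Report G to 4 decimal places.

t=0: π = [0.5000, 0.2500, 0.2500], E[r] = 0.2500, γ^t·E[r] = 0.250000, running G = 0.250000
t=1: π = [0.3125, 0.4063, 0.2813], E[r] = 1.1563, γ^t·E[r] = 1.040625, running G = 1.290625
t=2: π = [0.2891, 0.3633, 0.3477], E[r] = 0.8320, γ^t·E[r] = 0.673945, running G = 1.964570
t=3: π = [0.2861, 0.3657, 0.3481], E[r] = 0.8462, γ^t·E[r] = 0.616874, running G = 2.581444
t=4: π = [0.2858, 0.3651, 0.3492], E[r] = 0.8411, γ^t·E[r] = 0.551862, running G = 3.133306

G = 3.1333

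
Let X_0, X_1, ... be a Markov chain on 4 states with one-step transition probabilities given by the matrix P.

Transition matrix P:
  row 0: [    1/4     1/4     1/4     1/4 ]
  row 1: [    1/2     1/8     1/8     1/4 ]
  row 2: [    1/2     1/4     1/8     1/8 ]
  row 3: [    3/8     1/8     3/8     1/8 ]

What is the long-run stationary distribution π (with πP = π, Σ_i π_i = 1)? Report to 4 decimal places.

Balance equations π_j = Σ_i π_i·P[i][j]:
  π_0 = 1/4·π_0 + 1/2·π_1 + 1/2·π_2 + 3/8·π_3
  π_1 = 1/4·π_0 + 1/8·π_1 + 1/4·π_2 + 1/8·π_3
  π_2 = 1/4·π_0 + 1/8·π_1 + 1/8·π_2 + 3/8·π_3
  normalize: π_0 + π_1 + π_2 + π_3 = 1
Solving the linear system gives exactly π = [281/739, 148/739, 164/739, 146/739].

π = [0.3802, 0.2003, 0.2219, 0.1976]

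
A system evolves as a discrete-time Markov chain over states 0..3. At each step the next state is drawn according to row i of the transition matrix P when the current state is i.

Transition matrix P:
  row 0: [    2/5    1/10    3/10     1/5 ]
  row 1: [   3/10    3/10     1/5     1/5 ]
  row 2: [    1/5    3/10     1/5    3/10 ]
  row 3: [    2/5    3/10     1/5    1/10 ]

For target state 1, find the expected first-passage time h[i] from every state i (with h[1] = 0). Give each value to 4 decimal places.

h = [5.2137, 0.0000, 4.1880, 4.3590]

First-step conditioning: h[1] = 0; for i ≠ 1, h[i] = 1 + Σ_k P[i][k]·h[k].
  h[0] = 1 + 2/5·h[0] + 3/10·h[2] + 1/5·h[3]
  h[2] = 1 + 1/5·h[0] + 1/5·h[2] + 3/10·h[3]
  h[3] = 1 + 2/5·h[0] + 1/5·h[2] + 1/10·h[3]
Solving the 3×3 linear system over states ≠ 1 gives exactly h = [610/117, 0, 490/117, 170/39] (h[1] = 0 is the target).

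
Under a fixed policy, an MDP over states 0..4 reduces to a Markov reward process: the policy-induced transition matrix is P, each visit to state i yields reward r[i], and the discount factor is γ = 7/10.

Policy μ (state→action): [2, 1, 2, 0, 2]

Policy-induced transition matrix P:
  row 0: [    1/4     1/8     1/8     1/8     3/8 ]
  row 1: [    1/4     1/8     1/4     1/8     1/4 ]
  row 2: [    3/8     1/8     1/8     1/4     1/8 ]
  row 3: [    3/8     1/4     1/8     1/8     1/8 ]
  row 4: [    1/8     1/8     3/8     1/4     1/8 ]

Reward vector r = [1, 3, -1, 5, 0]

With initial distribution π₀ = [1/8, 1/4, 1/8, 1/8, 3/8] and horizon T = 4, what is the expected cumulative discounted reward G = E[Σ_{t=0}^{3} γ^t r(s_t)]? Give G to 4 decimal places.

t=0: π = [0.1250, 0.2500, 0.1250, 0.1250, 0.3750], E[r] = 1.3750, γ^t·E[r] = 1.375000, running G = 1.375000
t=1: π = [0.2344, 0.1406, 0.2500, 0.1875, 0.1875], E[r] = 1.3438, γ^t·E[r] = 0.940625, running G = 2.315625
t=2: π = [0.2813, 0.1484, 0.1895, 0.1797, 0.2012], E[r] = 1.4355, γ^t·E[r] = 0.703418, running G = 3.019043
t=3: π = [0.2710, 0.1475, 0.1938, 0.1738, 0.2139], E[r] = 1.3887, γ^t·E[r] = 0.476314, running G = 3.495357

G = 3.4954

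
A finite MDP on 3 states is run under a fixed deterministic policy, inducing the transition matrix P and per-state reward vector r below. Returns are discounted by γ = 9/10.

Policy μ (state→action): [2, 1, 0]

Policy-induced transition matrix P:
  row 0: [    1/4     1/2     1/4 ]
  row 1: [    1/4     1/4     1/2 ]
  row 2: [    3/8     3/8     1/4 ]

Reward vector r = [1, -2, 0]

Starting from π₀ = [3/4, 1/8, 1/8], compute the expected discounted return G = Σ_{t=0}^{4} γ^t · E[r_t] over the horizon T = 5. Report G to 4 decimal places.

t=0: π = [0.7500, 0.1250, 0.1250], E[r] = 0.5000, γ^t·E[r] = 0.500000, running G = 0.500000
t=1: π = [0.2656, 0.4531, 0.2813], E[r] = -0.6406, γ^t·E[r] = -0.576563, running G = -0.076563
t=2: π = [0.2852, 0.3516, 0.3633], E[r] = -0.4180, γ^t·E[r] = -0.338555, running G = -0.415117
t=3: π = [0.2954, 0.3667, 0.3379], E[r] = -0.4380, γ^t·E[r] = -0.319293, running G = -0.734411
t=4: π = [0.2922, 0.3661, 0.3417], E[r] = -0.4399, γ^t·E[r] = -0.288646, running G = -1.023056

G = -1.0231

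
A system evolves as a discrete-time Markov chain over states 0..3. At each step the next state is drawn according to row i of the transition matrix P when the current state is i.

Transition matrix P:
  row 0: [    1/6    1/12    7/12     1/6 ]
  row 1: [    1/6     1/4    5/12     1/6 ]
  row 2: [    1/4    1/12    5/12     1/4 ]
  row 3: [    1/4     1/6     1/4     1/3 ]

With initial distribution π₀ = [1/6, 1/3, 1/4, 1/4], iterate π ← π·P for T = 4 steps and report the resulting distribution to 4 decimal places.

π = [0.2212, 0.1242, 0.4134, 0.2413]

t=0: π = [0.1667, 0.3333, 0.2500, 0.2500]
t=1: π = [0.2083, 0.1597, 0.4028, 0.2292]
t=2: π = [0.2193, 0.1291, 0.4132, 0.2384]
t=3: π = [0.2210, 0.1247, 0.4135, 0.2408]
t=4: π = [0.2212, 0.1242, 0.4134, 0.2413]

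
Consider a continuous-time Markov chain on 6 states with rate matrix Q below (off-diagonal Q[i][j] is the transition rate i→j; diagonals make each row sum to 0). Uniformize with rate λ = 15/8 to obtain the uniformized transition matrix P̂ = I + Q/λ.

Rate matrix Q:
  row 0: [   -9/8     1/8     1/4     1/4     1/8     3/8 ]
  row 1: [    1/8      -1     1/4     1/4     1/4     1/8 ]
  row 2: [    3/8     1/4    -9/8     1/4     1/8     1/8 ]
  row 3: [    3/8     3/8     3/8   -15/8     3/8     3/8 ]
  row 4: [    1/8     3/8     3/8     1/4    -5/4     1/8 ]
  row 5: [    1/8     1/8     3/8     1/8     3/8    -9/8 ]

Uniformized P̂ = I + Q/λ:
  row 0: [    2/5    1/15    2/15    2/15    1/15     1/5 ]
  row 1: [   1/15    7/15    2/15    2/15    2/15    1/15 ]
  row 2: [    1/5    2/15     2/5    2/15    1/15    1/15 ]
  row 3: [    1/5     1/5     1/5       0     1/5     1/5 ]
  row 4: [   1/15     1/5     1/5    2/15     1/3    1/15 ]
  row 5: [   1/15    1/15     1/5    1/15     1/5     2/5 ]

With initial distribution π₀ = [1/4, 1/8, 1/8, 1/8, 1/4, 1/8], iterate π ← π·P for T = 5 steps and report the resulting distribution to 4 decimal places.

t=0: π = [0.2500, 0.1250, 0.1250, 0.1250, 0.2500, 0.1250]
t=1: π = [0.1833, 0.1750, 0.2000, 0.1083, 0.1750, 0.1583]
t=2: π = [0.1689, 0.1878, 0.2161, 0.1083, 0.1606, 0.1583]
t=3: π = [0.1662, 0.1920, 0.2194, 0.1083, 0.1576, 0.1564]
t=4: π = [0.1658, 0.1936, 0.2200, 0.1085, 0.1568, 0.1554]
t=5: π = [0.1657, 0.1941, 0.2200, 0.1085, 0.1566, 0.1550]

π = [0.1657, 0.1941, 0.2200, 0.1085, 0.1566, 0.1550]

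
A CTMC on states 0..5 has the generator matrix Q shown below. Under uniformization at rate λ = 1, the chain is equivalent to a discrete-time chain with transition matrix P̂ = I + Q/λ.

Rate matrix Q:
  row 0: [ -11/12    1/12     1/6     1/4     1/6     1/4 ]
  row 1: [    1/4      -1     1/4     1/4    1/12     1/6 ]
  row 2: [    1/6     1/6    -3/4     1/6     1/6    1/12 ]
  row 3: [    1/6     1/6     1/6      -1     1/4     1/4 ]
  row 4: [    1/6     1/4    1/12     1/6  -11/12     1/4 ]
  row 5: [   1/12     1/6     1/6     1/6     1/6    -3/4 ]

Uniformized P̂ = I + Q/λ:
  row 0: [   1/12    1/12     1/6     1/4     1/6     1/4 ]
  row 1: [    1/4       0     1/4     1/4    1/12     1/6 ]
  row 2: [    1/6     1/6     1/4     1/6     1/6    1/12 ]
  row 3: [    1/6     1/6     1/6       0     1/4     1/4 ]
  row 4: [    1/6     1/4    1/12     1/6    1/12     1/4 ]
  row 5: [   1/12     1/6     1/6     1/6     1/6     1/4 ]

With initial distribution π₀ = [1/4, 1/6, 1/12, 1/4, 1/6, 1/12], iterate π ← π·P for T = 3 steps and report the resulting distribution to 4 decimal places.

t=0: π = [0.2500, 0.1667, 0.0833, 0.2500, 0.1667, 0.0833]
t=1: π = [0.1528, 0.1319, 0.1736, 0.1597, 0.1597, 0.2222]
t=2: π = [0.1464, 0.1453, 0.1788, 0.1638, 0.1557, 0.2101]
t=3: π = [0.1491, 0.1432, 0.1807, 0.1637, 0.1552, 0.2081]

π = [0.1491, 0.1432, 0.1807, 0.1637, 0.1552, 0.2081]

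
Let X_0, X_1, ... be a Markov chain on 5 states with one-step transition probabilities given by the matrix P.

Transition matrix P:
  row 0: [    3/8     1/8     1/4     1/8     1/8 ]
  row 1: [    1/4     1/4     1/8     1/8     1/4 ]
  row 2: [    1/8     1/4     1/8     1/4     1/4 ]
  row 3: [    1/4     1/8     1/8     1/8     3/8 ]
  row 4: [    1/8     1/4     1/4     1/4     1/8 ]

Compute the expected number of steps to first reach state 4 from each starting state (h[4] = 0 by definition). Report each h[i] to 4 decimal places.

h = [4.8392, 4.2517, 4.1119, 3.7203, 0.0000]

First-step conditioning: h[4] = 0; for i ≠ 4, h[i] = 1 + Σ_k P[i][k]·h[k].
  h[0] = 1 + 3/8·h[0] + 1/8·h[1] + 1/4·h[2] + 1/8·h[3]
  h[1] = 1 + 1/4·h[0] + 1/4·h[1] + 1/8·h[2] + 1/8·h[3]
  h[2] = 1 + 1/8·h[0] + 1/4·h[1] + 1/8·h[2] + 1/4·h[3]
  h[3] = 1 + 1/4·h[0] + 1/8·h[1] + 1/8·h[2] + 1/8·h[3]
Solving the 4×4 linear system over states ≠ 4 gives exactly h = [692/143, 608/143, 588/143, 532/143, 0] (h[4] = 0 is the target).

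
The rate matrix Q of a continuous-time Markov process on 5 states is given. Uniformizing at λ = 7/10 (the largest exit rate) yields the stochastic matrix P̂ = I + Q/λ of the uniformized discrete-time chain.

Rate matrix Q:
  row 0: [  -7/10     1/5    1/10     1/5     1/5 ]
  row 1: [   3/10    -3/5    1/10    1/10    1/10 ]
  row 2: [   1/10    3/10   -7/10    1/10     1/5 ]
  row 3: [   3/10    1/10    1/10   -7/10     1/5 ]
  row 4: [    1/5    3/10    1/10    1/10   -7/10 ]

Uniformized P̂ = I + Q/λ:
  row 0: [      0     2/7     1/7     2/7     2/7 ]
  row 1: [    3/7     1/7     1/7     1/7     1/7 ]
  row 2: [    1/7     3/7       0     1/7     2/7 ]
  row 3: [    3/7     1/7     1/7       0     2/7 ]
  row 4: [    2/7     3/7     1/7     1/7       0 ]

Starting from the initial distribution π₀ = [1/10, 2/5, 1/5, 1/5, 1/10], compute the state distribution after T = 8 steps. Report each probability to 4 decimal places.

π = [0.2557, 0.2700, 0.1250, 0.1570, 0.1922]

t=0: π = [0.1000, 0.4000, 0.2000, 0.2000, 0.1000]
t=1: π = [0.3143, 0.2429, 0.1143, 0.1286, 0.2000]
t=2: π = [0.2327, 0.2776, 0.1265, 0.1694, 0.1939]
t=3: π = [0.2650, 0.2676, 0.1248, 0.1519, 0.1907]
t=4: π = [0.2521, 0.2708, 0.1250, 0.1590, 0.1930]
t=5: π = [0.2572, 0.2697, 0.1250, 0.1562, 0.1919]
t=6: π = [0.2552, 0.2701, 0.1250, 0.1573, 0.1924]
t=7: π = [0.2560, 0.2700, 0.1250, 0.1568, 0.1922]
t=8: π = [0.2557, 0.2700, 0.1250, 0.1570, 0.1922]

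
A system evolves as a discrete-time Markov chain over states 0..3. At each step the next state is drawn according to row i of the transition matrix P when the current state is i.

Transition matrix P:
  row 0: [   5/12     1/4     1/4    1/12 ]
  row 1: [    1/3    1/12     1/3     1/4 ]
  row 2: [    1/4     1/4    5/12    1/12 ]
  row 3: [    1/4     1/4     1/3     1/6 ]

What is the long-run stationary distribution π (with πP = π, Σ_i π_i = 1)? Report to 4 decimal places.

Balance equations π_j = Σ_i π_i·P[i][j]:
  π_0 = 5/12·π_0 + 1/3·π_1 + 1/4·π_2 + 1/4·π_3
  π_1 = 1/4·π_0 + 1/12·π_1 + 1/4·π_2 + 1/4·π_3
  π_2 = 1/4·π_0 + 1/3·π_1 + 5/12·π_2 + 1/3·π_3
  normalize: π_0 + π_1 + π_2 + π_3 = 1
Solving the linear system gives exactly π = [9/28, 3/14, 103/308, 10/77].

π = [0.3214, 0.2143, 0.3344, 0.1299]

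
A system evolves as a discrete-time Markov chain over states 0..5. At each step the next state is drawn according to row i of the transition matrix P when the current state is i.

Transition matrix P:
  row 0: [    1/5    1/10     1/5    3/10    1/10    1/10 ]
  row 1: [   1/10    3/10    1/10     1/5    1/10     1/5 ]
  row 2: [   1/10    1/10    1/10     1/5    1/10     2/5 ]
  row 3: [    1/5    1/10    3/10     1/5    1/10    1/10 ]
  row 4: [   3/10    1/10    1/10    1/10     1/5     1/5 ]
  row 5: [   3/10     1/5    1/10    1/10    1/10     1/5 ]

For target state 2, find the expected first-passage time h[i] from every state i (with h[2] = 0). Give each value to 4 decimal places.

First-step conditioning: h[2] = 0; for i ≠ 2, h[i] = 1 + Σ_k P[i][k]·h[k].
  h[0] = 1 + 1/5·h[0] + 1/10·h[1] + 3/10·h[3] + 1/10·h[4] + 1/10·h[5]
  h[1] = 1 + 1/10·h[0] + 3/10·h[1] + 1/5·h[3] + 1/10·h[4] + 1/5·h[5]
  h[3] = 1 + 1/5·h[0] + 1/10·h[1] + 1/5·h[3] + 1/10·h[4] + 1/10·h[5]
  h[4] = 1 + 3/10·h[0] + 1/10·h[1] + 1/10·h[3] + 1/5·h[4] + 1/5·h[5]
  h[5] = 1 + 3/10·h[0] + 1/5·h[1] + 1/10·h[3] + 1/10·h[4] + 1/5·h[5]
Solving the 5×5 linear system over states ≠ 2 gives exactly h = [70290/12803, 81180/12803, 0, 63900/12803, 80680/12803, 80730/12803] (h[2] = 0 is the target).

h = [5.4901, 6.3407, 0.0000, 4.9910, 6.3016, 6.3056]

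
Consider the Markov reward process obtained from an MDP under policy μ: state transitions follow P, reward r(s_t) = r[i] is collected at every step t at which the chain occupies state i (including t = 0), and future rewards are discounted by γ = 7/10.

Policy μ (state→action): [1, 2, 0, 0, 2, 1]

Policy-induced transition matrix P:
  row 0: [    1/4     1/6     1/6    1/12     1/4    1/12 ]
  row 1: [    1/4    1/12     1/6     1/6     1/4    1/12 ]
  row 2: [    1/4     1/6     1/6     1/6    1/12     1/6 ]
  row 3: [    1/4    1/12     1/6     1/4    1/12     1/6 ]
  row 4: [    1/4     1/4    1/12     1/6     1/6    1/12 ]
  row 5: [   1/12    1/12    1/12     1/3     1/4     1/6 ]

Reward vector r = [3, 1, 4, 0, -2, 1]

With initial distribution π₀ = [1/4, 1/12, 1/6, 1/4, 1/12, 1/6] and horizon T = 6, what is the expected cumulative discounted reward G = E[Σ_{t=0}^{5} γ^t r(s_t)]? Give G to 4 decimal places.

G = 3.7540

t=0: π = [0.2500, 0.0833, 0.1667, 0.2500, 0.0833, 0.1667], E[r] = 1.5000, γ^t·E[r] = 1.500000, running G = 1.500000
t=1: π = [0.2222, 0.1319, 0.1458, 0.1944, 0.1736, 0.1319], E[r] = 1.1667, γ^t·E[r] = 0.816667, running G = 2.316667
t=2: π = [0.2280, 0.1429, 0.1412, 0.1863, 0.1788, 0.1227], E[r] = 1.1568, γ^t·E[r] = 0.566846, running G = 2.883513
t=3: π = [0.2296, 0.1439, 0.1415, 0.1836, 0.1805, 0.1209], E[r] = 1.1586, γ^t·E[r] = 0.397388, running G = 3.280900
t=4: π = [0.2299, 0.1443, 0.1416, 0.1830, 0.1808, 0.1205], E[r] = 1.1591, γ^t·E[r] = 0.278303, running G = 3.559203
t=5: π = [0.2299, 0.1444, 0.1416, 0.1828, 0.1808, 0.1204], E[r] = 1.1591, γ^t·E[r] = 0.194815, running G = 3.754018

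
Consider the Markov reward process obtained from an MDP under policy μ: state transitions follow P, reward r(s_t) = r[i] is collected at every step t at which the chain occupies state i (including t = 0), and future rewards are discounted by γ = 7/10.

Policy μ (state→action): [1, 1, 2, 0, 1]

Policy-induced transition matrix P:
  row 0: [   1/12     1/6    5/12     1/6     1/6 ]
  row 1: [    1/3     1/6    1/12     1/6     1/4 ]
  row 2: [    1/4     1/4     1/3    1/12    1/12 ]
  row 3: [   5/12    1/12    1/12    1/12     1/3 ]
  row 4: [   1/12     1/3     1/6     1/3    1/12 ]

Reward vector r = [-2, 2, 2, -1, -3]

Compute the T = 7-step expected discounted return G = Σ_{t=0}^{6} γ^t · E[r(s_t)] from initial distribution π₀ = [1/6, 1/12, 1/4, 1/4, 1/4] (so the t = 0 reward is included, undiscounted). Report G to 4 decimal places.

G = -1.2538

t=0: π = [0.1667, 0.0833, 0.2500, 0.2500, 0.2500], E[r] = -0.6667, γ^t·E[r] = -0.666667, running G = -0.666667
t=1: π = [0.2292, 0.2083, 0.2222, 0.1667, 0.1736], E[r] = -0.2847, γ^t·E[r] = -0.199306, running G = -0.865972
t=2: π = [0.2280, 0.2002, 0.2297, 0.1632, 0.1788], E[r] = -0.2957, γ^t·E[r] = -0.144902, running G = -1.010874
t=3: π = [0.2261, 0.2020, 0.2317, 0.1637, 0.1765], E[r] = -0.2780, γ^t·E[r] = -0.095360, running G = -1.106234
t=4: π = [0.2270, 0.2017, 0.2313, 0.1631, 0.1768], E[r] = -0.2814, γ^t·E[r] = -0.067557, running G = -1.173791
t=5: π = [0.2267, 0.2018, 0.2316, 0.1633, 0.1767], E[r] = -0.2799, γ^t·E[r] = -0.047039, running G = -1.220831
t=6: π = [0.2268, 0.2018, 0.2315, 0.1632, 0.1767], E[r] = -0.2802, γ^t·E[r] = -0.032965, running G = -1.253796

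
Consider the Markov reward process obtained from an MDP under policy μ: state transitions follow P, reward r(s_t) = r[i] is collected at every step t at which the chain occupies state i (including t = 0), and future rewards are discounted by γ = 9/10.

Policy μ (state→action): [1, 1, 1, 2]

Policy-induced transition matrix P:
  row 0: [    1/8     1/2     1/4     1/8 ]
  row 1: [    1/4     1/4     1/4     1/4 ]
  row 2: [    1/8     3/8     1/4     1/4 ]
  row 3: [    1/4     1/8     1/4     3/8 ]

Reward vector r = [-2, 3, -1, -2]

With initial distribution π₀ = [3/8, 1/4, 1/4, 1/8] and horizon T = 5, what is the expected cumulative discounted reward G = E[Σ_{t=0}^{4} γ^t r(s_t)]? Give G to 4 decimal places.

G = -1.0323

t=0: π = [0.3750, 0.2500, 0.2500, 0.1250], E[r] = -0.5000, γ^t·E[r] = -0.500000, running G = -0.500000
t=1: π = [0.1719, 0.3594, 0.2500, 0.2188], E[r] = 0.0469, γ^t·E[r] = 0.042188, running G = -0.457813
t=2: π = [0.1973, 0.2969, 0.2500, 0.2559], E[r] = -0.2656, γ^t·E[r] = -0.215156, running G = -0.672969
t=3: π = [0.1941, 0.2986, 0.2500, 0.2573], E[r] = -0.2571, γ^t·E[r] = -0.187411, running G = -0.860380
t=4: π = [0.1945, 0.2976, 0.2500, 0.2579], E[r] = -0.2620, γ^t·E[r] = -0.171874, running G = -1.032254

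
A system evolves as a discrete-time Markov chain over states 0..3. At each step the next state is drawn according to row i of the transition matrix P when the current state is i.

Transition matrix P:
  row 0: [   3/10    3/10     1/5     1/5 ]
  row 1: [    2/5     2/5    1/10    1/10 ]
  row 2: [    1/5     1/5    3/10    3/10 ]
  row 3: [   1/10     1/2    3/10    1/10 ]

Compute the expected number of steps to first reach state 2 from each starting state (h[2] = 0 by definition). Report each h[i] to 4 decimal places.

First-step conditioning: h[2] = 0; for i ≠ 2, h[i] = 1 + Σ_k P[i][k]·h[k].
  h[0] = 1 + 3/10·h[0] + 3/10·h[1] + 1/5·h[3]
  h[1] = 1 + 2/5·h[0] + 2/5·h[1] + 1/10·h[3]
  h[3] = 1 + 1/10·h[0] + 1/2·h[1] + 1/10·h[3]
Solving the 3×3 linear system over states ≠ 2 gives exactly h = [101/18, 113/18, 0, 47/9] (h[2] = 0 is the target).

h = [5.6111, 6.2778, 0.0000, 5.2222]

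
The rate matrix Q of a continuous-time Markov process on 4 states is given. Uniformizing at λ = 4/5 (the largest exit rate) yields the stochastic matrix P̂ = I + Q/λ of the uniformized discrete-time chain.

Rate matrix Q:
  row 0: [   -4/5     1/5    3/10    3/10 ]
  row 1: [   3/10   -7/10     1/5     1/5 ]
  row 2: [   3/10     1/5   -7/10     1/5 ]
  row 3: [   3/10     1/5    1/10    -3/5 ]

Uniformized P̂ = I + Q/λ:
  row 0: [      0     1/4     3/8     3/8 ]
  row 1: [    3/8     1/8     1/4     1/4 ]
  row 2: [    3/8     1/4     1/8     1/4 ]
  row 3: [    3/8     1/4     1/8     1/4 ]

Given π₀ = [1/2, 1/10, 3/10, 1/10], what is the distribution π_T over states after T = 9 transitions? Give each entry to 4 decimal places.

π = [0.2727, 0.2222, 0.2210, 0.2841]

t=0: π = [0.5000, 0.1000, 0.3000, 0.1000]
t=1: π = [0.1875, 0.2375, 0.2625, 0.3125]
t=2: π = [0.3047, 0.2203, 0.2016, 0.2734]
t=3: π = [0.2607, 0.2225, 0.2287, 0.2881]
t=4: π = [0.2772, 0.2222, 0.2180, 0.2826]
t=5: π = [0.2710, 0.2222, 0.2221, 0.2847]
t=6: π = [0.2734, 0.2222, 0.2205, 0.2839]
t=7: π = [0.2725, 0.2222, 0.2211, 0.2842]
t=8: π = [0.2728, 0.2222, 0.2209, 0.2841]
t=9: π = [0.2727, 0.2222, 0.2210, 0.2841]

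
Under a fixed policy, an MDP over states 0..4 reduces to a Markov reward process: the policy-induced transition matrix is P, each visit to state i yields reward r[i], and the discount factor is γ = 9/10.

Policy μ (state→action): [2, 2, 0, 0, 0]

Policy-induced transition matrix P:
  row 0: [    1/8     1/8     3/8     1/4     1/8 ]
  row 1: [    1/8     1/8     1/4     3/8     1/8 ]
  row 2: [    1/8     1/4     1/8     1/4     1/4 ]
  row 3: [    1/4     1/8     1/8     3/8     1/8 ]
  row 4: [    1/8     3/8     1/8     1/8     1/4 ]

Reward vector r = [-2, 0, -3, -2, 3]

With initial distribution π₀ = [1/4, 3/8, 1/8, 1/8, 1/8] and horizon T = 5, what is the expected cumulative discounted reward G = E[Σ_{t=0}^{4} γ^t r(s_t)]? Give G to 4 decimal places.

t=0: π = [0.2500, 0.3750, 0.1250, 0.1250, 0.1250], E[r] = -0.7500, γ^t·E[r] = -0.750000, running G = -0.750000
t=1: π = [0.1406, 0.1719, 0.2344, 0.2969, 0.1563], E[r] = -1.1094, γ^t·E[r] = -0.998438, running G = -1.748438
t=2: π = [0.1621, 0.1934, 0.1816, 0.2891, 0.1738], E[r] = -0.9258, γ^t·E[r] = -0.749883, running G = -2.498320
t=3: π = [0.1611, 0.1912, 0.1897, 0.2886, 0.1694], E[r] = -0.9602, γ^t·E[r] = -0.699990, running G = -3.198310
t=4: π = [0.1611, 0.1911, 0.1892, 0.2888, 0.1699], E[r] = -0.9576, γ^t·E[r] = -0.628269, running G = -3.826578

G = -3.8266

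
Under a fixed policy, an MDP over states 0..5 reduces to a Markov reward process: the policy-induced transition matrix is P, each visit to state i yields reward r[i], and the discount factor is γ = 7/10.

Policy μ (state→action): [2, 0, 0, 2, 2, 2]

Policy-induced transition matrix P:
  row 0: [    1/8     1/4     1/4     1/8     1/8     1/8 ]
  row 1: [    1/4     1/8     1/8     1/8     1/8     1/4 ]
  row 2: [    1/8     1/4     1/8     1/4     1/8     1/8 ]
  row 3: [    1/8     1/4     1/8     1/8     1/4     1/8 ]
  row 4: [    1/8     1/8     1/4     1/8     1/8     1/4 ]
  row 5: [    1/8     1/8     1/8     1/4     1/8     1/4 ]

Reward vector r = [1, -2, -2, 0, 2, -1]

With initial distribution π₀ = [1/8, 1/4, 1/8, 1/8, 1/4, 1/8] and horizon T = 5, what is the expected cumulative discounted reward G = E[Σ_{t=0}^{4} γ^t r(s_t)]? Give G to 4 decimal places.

t=0: π = [0.1250, 0.2500, 0.1250, 0.1250, 0.2500, 0.1250], E[r] = -0.2500, γ^t·E[r] = -0.250000, running G = -0.250000
t=1: π = [0.1563, 0.1719, 0.1719, 0.1563, 0.1406, 0.2031], E[r] = -0.4531, γ^t·E[r] = -0.317188, running G = -0.567188
t=2: π = [0.1465, 0.1855, 0.1621, 0.1719, 0.1445, 0.1895], E[r] = -0.4492, γ^t·E[r] = -0.220117, running G = -0.787305
t=3: π = [0.1482, 0.1851, 0.1614, 0.1689, 0.1465, 0.1899], E[r] = -0.4417, γ^t·E[r] = -0.151486, running G = -0.938791
t=4: π = [0.1481, 0.1848, 0.1618, 0.1689, 0.1461, 0.1902], E[r] = -0.4431, γ^t·E[r] = -0.106392, running G = -1.045183

G = -1.0452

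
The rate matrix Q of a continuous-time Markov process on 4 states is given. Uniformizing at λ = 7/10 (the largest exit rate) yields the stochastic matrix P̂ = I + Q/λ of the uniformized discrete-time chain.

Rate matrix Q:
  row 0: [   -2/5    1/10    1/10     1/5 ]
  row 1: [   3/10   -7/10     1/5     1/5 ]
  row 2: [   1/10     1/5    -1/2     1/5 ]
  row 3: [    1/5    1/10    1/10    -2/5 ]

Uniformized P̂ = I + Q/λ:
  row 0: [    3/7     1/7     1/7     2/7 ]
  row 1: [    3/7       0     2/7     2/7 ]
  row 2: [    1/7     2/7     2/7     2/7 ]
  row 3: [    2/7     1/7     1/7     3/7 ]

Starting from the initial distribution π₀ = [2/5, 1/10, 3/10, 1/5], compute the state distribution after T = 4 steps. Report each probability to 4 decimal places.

π = [0.3262, 0.1489, 0.1917, 0.3333]

t=0: π = [0.4000, 0.1000, 0.3000, 0.2000]
t=1: π = [0.3143, 0.1714, 0.2000, 0.3143]
t=2: π = [0.3265, 0.1469, 0.1959, 0.3306]
t=3: π = [0.3254, 0.1499, 0.1918, 0.3329]
t=4: π = [0.3262, 0.1489, 0.1917, 0.3333]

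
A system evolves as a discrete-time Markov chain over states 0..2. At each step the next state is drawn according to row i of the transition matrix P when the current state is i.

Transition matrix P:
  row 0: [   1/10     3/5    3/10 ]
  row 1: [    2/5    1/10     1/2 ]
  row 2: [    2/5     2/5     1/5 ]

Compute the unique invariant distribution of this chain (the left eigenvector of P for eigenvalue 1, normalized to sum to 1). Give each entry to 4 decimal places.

π = [0.3077, 0.3550, 0.3373]

Balance equations π_j = Σ_i π_i·P[i][j]:
  π_0 = 1/10·π_0 + 2/5·π_1 + 2/5·π_2
  π_1 = 3/5·π_0 + 1/10·π_1 + 2/5·π_2
  normalize: π_0 + π_1 + π_2 = 1
Solving the linear system gives exactly π = [4/13, 60/169, 57/169].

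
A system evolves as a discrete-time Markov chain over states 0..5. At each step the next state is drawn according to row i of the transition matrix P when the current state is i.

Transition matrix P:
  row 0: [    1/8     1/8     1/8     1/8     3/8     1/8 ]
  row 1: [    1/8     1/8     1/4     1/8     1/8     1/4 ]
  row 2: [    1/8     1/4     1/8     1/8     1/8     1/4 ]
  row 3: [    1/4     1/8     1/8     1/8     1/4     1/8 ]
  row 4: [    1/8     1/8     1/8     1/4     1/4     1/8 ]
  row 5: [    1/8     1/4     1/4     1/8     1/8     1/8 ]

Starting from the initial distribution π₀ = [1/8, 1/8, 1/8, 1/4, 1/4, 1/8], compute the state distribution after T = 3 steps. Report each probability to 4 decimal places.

π = [0.1440, 0.1660, 0.1660, 0.1514, 0.2065, 0.1660]

t=0: π = [0.1250, 0.1250, 0.1250, 0.2500, 0.2500, 0.1250]
t=1: π = [0.1563, 0.1563, 0.1563, 0.1563, 0.2188, 0.1563]
t=2: π = [0.1445, 0.1641, 0.1641, 0.1523, 0.2109, 0.1641]
t=3: π = [0.1440, 0.1660, 0.1660, 0.1514, 0.2065, 0.1660]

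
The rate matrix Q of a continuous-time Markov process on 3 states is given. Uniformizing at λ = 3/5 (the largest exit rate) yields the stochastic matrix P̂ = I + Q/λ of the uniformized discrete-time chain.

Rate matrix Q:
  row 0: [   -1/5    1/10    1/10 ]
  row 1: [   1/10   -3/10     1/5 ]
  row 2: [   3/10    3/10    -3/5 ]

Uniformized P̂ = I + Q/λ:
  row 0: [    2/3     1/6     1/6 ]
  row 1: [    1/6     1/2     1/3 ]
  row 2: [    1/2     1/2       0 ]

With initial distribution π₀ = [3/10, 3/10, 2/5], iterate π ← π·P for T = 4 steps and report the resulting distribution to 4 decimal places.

t=0: π = [0.3000, 0.3000, 0.4000]
t=1: π = [0.4500, 0.4000, 0.1500]
t=2: π = [0.4417, 0.3500, 0.2083]
t=3: π = [0.4569, 0.3528, 0.1903]
t=4: π = [0.4586, 0.3477, 0.1938]

π = [0.4586, 0.3477, 0.1938]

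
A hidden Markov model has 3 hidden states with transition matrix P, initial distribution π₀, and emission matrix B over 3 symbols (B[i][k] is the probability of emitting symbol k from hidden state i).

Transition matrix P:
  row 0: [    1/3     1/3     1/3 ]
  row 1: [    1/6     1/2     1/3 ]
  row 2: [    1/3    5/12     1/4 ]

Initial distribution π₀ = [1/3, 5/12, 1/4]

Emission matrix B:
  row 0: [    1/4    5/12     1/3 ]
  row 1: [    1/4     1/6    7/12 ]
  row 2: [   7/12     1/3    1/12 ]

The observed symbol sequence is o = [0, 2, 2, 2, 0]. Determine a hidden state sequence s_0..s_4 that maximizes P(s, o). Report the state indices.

path = [2, 1, 1, 1, 2]

t=0: δ = [8.333e-02, 1.042e-01, 1.458e-01]  (obs o_0=0)
t=1: δ = [1.620e-02, 3.545e-02, 3.038e-03]  ψ = [2, 2, 2]  (obs o_1=2)
t=2: δ = [1.969e-03, 1.034e-02, 9.846e-04]  ψ = [1, 1, 1]  (obs o_2=2)
t=3: δ = [5.744e-04, 3.015e-03, 2.872e-04]  ψ = [1, 1, 1]  (obs o_3=2)
t=4: δ = [1.256e-04, 3.769e-04, 5.863e-04]  ψ = [1, 1, 1]  (obs o_4=0)
backtrack: best end state = 2; path = [2, 1, 1, 1, 2]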